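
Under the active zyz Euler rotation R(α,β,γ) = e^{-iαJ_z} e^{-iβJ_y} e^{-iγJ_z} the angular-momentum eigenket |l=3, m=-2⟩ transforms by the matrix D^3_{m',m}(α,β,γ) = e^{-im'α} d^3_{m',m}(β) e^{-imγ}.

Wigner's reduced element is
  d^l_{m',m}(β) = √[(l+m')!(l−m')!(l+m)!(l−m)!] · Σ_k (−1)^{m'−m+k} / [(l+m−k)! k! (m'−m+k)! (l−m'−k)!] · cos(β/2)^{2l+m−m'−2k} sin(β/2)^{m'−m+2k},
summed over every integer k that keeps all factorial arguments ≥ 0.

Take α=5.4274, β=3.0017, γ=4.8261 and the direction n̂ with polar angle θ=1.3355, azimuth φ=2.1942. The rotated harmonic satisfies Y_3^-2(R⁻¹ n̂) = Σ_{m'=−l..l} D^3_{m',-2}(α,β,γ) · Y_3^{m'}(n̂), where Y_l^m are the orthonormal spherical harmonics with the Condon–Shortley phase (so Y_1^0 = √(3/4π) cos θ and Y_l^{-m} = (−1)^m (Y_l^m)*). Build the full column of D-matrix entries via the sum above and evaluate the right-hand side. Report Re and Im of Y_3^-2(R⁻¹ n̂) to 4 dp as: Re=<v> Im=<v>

Re=0.3237 Im=0.0116

Need the full column D^3_{m',-2} for m'=−3..3 at α=5.4274, β=3.0017, γ=4.8261.
cos(β/2)=0.069889, sin(β/2)=0.997555
d^3_{-3,-2}: single k=1 term ⇒ +0.000004;  D = +0.000003+0.000003i
d^3_{-2,-2}: k∈[0..1] ⇒ +0.000000 -0.000119 = -0.000119;  D = +0.000010-0.000118i
d^3_{-1,-2}: k∈[0..1] ⇒ -0.000005 +0.002143 = +0.002138;  D = -0.001730+0.001257i
d^3_{0,-2}: k∈[0..1] ⇒ +0.000130 -0.026493 = -0.026363;  D = +0.025684+0.005944i
d^3_{1,-2}: k∈[0..1] ⇒ -0.002143 +0.218320 = +0.216177;  D = -0.101278-0.190985i
d^3_{2,-2}: k∈[0..1] ⇒ +0.024185 -0.985418 = -0.961233;  D = -0.345980+0.896810i
d^3_{3,-2}: single k=0 term ⇒ -0.169110;  D = -0.159042+0.057481i
Y_3^{m'}(θ=1.3355,φ=2.1942) and Σ D·Y over m':
  (+0.0000+0.0000i)·(+0.3666-0.1132i)  (+0.0000-0.0001i)·(-0.0717+0.2136i)  (-0.0017+0.0013i)·(+0.1336+0.1858i)  (+0.0257+0.0059i)·(-0.2374+0.0000i)  (-0.1013-0.1910i)·(-0.1336+0.1858i)  (-0.3460+0.8968i)·(-0.0717-0.2136i)  (-0.1590+0.0575i)·(-0.3666-0.1132i)
Y_3^-2(R⁻¹ n̂) = +0.323658+0.011643i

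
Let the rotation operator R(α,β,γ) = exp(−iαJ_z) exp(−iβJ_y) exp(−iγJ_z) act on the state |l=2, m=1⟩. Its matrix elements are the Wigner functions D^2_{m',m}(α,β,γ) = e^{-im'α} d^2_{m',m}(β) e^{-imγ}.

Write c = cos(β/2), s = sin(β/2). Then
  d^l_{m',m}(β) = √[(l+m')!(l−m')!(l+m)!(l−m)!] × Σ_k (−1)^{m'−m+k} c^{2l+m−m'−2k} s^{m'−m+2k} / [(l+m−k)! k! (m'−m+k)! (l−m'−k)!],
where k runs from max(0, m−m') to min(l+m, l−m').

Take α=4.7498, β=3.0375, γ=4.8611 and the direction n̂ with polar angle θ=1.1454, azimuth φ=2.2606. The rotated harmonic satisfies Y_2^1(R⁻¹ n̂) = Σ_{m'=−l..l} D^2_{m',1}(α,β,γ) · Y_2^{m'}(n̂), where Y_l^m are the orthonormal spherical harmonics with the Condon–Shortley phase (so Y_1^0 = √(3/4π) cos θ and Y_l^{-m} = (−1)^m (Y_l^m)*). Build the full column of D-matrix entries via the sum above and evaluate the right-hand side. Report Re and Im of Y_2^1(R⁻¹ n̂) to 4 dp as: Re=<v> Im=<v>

Re=0.2428 Im=0.2205

Need the full column D^2_{m',1} for m'=−2..2 at α=4.7498, β=3.0375, γ=4.8611.
cos(β/2)=0.052023, sin(β/2)=0.998646
d^2_{-2,1}: single k=3 term ⇒ +0.103624;  D = -0.007650-0.103341i
d^2_{-1,1}: k∈[2..3] ⇒ +0.008097 -0.994595 = -0.986497;  D = -0.980394+0.109571i
d^2_{0,1}: k∈[1..2] ⇒ +0.000344 -0.126912 = -0.126568;  D = -0.018753-0.125171i
d^2_{1,1}: k∈[0..1] ⇒ +0.000007 -0.008097 = -0.008090;  D = +0.007950-0.001497i
d^2_{2,1}: single k=0 term ⇒ -0.000281;  D = +0.000062+0.000274i
Y_2^{m'}(θ=1.1454,φ=2.2606) and Σ D·Y over m':
  (-0.0076-0.1033i)·(-0.0609+0.3146i)  (-0.9804+0.1096i)·(-0.1848-0.2240i)  (-0.0188-0.1252i)·(-0.1543+0.0000i)  (+0.0080-0.0015i)·(+0.1848-0.2240i)  (+0.0001+0.0003i)·(-0.0609-0.3146i)
Y_2^1(R⁻¹ n̂) = +0.242820+0.220467i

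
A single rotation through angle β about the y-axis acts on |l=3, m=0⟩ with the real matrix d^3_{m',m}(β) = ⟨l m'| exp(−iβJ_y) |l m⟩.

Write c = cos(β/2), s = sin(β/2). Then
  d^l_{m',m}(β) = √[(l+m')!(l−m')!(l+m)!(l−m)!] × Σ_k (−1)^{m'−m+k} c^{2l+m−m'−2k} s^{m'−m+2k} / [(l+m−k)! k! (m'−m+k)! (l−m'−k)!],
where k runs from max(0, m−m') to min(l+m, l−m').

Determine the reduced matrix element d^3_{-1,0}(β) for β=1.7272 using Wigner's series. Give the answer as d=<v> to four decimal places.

d=-0.3758

d^3_{-1,0}(β=1.7272) via Wigner's sum:
c=cos(1.7272/2)=0.649705, s=sin(1.7272/2)=0.760186; N=√[2·24·6·6]=41.569219
k: max(0,(0)−(-1))=1 … min(3+(0),3−(-1))=3
  k=1: (−1)^0·41.5692/(12)·0.6497^5·0.7602^1 = +0.304854
  k=2: (−1)^1·41.5692/(4)·0.6497^3·0.7602^3 = -1.252048
  k=3: (−1)^2·41.5692/(12)·0.6497^1·0.7602^5 = +0.571357
d^3_{-1,0}(1.7272) = +0.304854 -1.252048 +0.571357 = -0.375837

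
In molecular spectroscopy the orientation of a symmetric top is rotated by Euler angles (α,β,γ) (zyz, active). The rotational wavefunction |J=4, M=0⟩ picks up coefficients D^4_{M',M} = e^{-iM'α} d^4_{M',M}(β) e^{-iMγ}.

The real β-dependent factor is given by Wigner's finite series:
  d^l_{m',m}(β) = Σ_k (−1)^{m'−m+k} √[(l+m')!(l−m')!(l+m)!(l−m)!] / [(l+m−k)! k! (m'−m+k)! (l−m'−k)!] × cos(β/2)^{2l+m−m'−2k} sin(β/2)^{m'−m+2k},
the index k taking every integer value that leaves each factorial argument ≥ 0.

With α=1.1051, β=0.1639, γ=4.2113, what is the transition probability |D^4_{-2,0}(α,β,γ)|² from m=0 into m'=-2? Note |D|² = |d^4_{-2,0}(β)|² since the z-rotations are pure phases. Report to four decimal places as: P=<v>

P=0.0037

First d^4_{-2,0}(β=0.1639), then the phase factors e^{-i(-2)α} and e^{-i(0)γ}:
Half-angle: c=0.996644, s=0.081858. N=√(2·720·24·24)=910.735966
The bounds max(0,m−m')=2 and min(l+m,l−m')=4 give 3 terms
  k=2: (−1)^0·910.7360/(96)·0.9966^6·0.0819^2 = +0.062300
  k=3: (−1)^1·910.7360/(36)·0.9966^4·0.0819^4 = -0.001121
  k=4: (−1)^2·910.7360/(96)·0.9966^2·0.0819^6 = +0.000003
d^4_{-2,0}(0.1639) = +0.062300 -0.001121 +0.000003 = +0.061182
|D^4_{-2,0}|² = |d^4_{-2,0}(β)|² = (+0.061182)² = 0.003743 (the z-rotation phases have unit modulus)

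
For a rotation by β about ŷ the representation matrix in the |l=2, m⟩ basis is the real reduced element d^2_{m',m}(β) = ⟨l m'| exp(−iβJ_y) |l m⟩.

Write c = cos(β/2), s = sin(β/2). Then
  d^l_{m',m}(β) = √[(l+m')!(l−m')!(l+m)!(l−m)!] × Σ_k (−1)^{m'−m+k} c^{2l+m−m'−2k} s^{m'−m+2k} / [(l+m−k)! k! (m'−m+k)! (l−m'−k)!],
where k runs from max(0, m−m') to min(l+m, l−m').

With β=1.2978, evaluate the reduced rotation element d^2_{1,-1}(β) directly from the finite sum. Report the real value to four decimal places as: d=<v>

d=0.5621

d^2_{1,-1}(β=1.2978) via Wigner's sum:
Half-angle: c=0.796749, s=0.604310. N=√(6·1·1·6)=6.000000
Admissible k: 0..1 (factorial args all ≥0)
  k=0: (−1)^2·6.0000/(2)·0.7967^2·0.6043^2 = +0.695480
  k=1: (−1)^3·6.0000/(6)·0.7967^0·0.6043^4 = -0.133364
d^2_{1,-1}(1.2978) = +0.695480 -0.133364 = +0.562115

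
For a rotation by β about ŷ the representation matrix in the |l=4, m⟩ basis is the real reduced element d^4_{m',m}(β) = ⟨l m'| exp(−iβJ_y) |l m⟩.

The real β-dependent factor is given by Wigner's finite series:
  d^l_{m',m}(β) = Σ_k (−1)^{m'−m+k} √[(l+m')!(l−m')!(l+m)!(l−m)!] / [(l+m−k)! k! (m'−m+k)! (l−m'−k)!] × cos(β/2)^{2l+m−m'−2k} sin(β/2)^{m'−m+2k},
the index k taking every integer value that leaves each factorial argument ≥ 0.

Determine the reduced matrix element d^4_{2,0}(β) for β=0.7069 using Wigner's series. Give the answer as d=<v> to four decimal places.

d=0.5081

d^4_{2,0}(β=0.7069) via Wigner's sum:
Half-angle: c=0.938184, s=0.346137. N=√(720·2·24·24)=910.735966
k: max(0,(0)−(2))=0 … min(4+(0),4−(2))=2
  k=0: (−1)^2·910.7360/(96)·0.9382^6·0.3461^2 = +0.775077
  k=1: (−1)^3·910.7360/(36)·0.9382^4·0.3461^4 = -0.281341
  k=2: (−1)^4·910.7360/(96)·0.9382^2·0.3461^6 = +0.014361
d^4_{2,0}(0.7069) = +0.775077 -0.281341 +0.014361 = +0.508097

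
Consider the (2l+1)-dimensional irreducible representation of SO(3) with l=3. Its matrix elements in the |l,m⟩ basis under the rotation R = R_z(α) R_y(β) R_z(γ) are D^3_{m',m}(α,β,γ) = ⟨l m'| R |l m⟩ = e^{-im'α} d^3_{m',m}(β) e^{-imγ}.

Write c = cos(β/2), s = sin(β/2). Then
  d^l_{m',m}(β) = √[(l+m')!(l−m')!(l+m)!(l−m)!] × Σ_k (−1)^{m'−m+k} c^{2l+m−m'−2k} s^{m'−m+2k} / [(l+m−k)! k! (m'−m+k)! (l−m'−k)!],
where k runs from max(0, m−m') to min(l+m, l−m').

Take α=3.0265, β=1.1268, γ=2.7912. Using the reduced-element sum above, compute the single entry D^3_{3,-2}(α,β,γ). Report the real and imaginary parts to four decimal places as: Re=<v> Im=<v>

Split into d^3_{3,-2}(β=1.1268) × two z-phases.
Half-angle: c=0.845444, s=0.534064. N=√(720·1·1·120)=293.938769
The bounds max(0,m−m')=0 and min(l+m,l−m')=0 give 1 term
  k=0: (−1)^5·293.9388/(120)·0.8454^1·0.5341^5 = -0.089976
d^3_{3,-2}(1.1268) = -0.089976
Phases: e^{-i·(3)·3.0265}=-0.940981-0.338458i, e^{-i·(-2)·2.7912}=+0.764336-0.644818i ⇒ D=+0.084350-0.031318i

Re=0.0843 Im=-0.0313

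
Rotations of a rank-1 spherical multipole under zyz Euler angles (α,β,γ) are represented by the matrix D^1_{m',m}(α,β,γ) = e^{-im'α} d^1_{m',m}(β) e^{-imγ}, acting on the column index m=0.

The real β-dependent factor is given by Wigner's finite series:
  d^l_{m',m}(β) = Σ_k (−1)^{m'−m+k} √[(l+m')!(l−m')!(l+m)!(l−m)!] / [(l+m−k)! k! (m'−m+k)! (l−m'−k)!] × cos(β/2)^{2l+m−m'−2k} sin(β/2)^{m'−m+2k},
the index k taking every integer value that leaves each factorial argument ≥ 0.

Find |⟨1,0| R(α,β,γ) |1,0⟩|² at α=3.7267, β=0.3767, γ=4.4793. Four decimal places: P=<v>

Split into d^1_{0,0}(β=0.3767) × two z-phases.
With c≡cos(β/2)=0.982315 and s≡sin(β/2)=0.187238, N=[1·1·1·1]^{1/2}=1.000000
Admissible k: 0..1 (factorial args all ≥0)
  k=0: (−1)^0·1.0000/(1)·0.9823^2·0.1872^0 = +0.964942
  k=1: (−1)^1·1.0000/(1)·0.9823^0·0.1872^2 = -0.035058
d^1_{0,0}(0.3767) = +0.964942 -0.035058 = +0.929884
|D^1_{0,0}|² = |d^1_{0,0}(β)|² = (+0.929884)² = 0.864684 (the z-rotation phases have unit modulus)

P=0.8647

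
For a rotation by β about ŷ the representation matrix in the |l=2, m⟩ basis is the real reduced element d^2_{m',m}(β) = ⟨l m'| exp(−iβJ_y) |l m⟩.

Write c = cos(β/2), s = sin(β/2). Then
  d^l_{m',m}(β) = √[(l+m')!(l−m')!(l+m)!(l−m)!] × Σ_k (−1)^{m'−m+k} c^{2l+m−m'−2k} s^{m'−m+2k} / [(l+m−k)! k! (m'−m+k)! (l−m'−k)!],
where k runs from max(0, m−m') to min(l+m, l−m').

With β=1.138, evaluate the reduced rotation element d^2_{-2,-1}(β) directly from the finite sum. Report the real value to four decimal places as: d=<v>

d=0.6443

d^2_{-2,-1}(β=1.138) via Wigner's sum:
c=cos(1.138/2)=0.842440, s=sin(1.138/2)=0.538790; N=√[1·24·1·6]=12.000000
The bounds max(0,m−m')=1 and min(l+m,l−m')=1 give 1 term
  k=1: (−1)^0·12.0000/(6)·0.8424^3·0.5388^1 = +0.644268
d^2_{-2,-1}(1.138) = +0.644268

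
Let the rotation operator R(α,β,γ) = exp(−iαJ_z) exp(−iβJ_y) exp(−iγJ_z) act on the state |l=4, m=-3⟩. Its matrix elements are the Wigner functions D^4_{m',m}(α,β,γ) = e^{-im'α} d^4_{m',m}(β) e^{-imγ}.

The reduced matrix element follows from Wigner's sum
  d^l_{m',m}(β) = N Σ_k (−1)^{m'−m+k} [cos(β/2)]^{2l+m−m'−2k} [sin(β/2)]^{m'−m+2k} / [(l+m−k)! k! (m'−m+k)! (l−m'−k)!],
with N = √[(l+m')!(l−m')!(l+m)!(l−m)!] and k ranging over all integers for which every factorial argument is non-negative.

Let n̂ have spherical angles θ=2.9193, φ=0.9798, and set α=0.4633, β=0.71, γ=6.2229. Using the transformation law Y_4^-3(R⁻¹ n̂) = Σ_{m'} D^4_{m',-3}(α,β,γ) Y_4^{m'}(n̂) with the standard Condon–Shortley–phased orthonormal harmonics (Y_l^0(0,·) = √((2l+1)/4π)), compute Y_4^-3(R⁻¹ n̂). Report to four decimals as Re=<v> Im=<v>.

Re=-0.3124 Im=0.2120

Need the full column D^4_{m',-3} for m'=−4..4 at α=0.4633, β=0.71, γ=6.2229.
cos(β/2)=0.937646, sin(β/2)=0.347590
d^4_{-4,-3}: single k=1 term ⇒ +0.626450;  D = -0.063505+0.623223i
d^4_{-3,-3}: k∈[0..1] ⇒ +0.597466 -0.574736 = +0.022730;  D = +0.008044+0.021259i
d^4_{-2,-3}: k∈[0..1] ⇒ -0.828716 +0.341652 = -0.487064;  D = -0.357789-0.330482i
d^4_{-1,-3}: k∈[0..1] ⇒ +0.651689 -0.149261 = +0.502428;  D = +0.482521+0.140029i
d^4_{0,-3}: k∈[0..1] ⇒ -0.360133 +0.049490 = -0.310643;  D = -0.305576+0.055876i
d^4_{1,-3}: k∈[0..1] ⇒ +0.149261 -0.012307 = +0.136954;  D = +0.109509-0.082244i
d^4_{2,-3}: k∈[0..1] ⇒ -0.046951 +0.002151 = -0.044800;  D = -0.020023+0.040076i
d^4_{3,-3}: k∈[0..1] ⇒ +0.010854 -0.000213 = +0.010641;  D = +0.000000-0.010641i
d^4_{4,-3}: single k=0 term ⇒ -0.001626;  D = +0.000727+0.001454i
Y_4^{m'}(θ=2.9193,φ=0.9798) and Σ D·Y over m':
  (-0.0635+0.6232i)·(-0.0007+0.0007i)  (+0.0080+0.0213i)·(+0.0128+0.0026i)  (-0.3578-0.3305i)·(-0.0349-0.0852i)  (+0.4825+0.1400i)·(-0.2075+0.3092i)  (-0.3056+0.0559i)·(+0.6494+0.0000i)  (+0.1095-0.0822i)·(+0.2075+0.3092i)  (-0.0200+0.0401i)·(-0.0349+0.0852i)  (+0.0000-0.0106i)·(-0.0128+0.0026i)  (+0.0007+0.0015i)·(-0.0007-0.0007i)
Y_4^-3(R⁻¹ n̂) = -0.312386+0.212022i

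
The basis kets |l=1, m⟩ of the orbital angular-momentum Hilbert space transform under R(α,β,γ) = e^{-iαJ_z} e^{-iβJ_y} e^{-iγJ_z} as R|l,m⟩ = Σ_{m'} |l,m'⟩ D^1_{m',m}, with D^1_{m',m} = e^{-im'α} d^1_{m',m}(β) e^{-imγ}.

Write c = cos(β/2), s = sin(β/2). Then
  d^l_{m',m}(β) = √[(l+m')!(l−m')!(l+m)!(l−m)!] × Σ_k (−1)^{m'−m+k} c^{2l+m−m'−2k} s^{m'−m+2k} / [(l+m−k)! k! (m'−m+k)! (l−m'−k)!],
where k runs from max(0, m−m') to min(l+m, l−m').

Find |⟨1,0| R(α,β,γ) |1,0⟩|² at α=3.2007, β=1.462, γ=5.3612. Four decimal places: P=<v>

P=0.0118

First d^1_{0,0}(β=1.462), then the phase factors e^{-i(0)α} and e^{-i(0)γ}:
With c≡cos(β/2)=0.744507 and s≡sin(β/2)=0.667614, N=[1·1·1·1]^{1/2}=1.000000
Admissible k: 0..1 (factorial args all ≥0)
  k=0: (−1)^0·1.0000/(1)·0.7445^2·0.6676^0 = +0.554291
  k=1: (−1)^1·1.0000/(1)·0.7445^0·0.6676^2 = -0.445709
d^1_{0,0}(1.462) = +0.554291 -0.445709 = +0.108582
|D^1_{0,0}|² = |d^1_{0,0}(β)|² = (+0.108582)² = 0.011790 (the z-rotation phases have unit modulus)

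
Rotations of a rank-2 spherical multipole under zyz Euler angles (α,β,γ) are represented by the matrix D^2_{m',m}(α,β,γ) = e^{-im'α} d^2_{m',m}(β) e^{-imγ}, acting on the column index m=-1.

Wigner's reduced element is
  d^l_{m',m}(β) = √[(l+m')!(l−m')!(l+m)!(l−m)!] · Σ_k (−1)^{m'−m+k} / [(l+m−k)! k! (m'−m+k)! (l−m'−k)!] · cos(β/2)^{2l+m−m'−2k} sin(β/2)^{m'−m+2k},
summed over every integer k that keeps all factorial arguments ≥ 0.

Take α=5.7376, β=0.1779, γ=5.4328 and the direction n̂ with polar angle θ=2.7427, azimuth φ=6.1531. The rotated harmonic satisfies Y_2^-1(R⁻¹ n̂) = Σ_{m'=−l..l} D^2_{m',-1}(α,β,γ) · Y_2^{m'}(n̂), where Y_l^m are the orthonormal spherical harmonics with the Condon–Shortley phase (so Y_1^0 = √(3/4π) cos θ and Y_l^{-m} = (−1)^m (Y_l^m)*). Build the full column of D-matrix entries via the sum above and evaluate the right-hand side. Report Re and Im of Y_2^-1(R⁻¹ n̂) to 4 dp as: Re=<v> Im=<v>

Re=-0.1438 Im=0.3188

Need the full column D^2_{m',-1} for m'=−2..2 at α=5.7376, β=0.1779, γ=5.4328.
cos(β/2)=0.996047, sin(β/2)=0.088833
d^2_{-2,-1}: single k=1 term ⇒ +0.175567;  D = -0.063612-0.163637i
d^2_{-1,-1}: k∈[0..1] ⇒ +0.984280 -0.023487 = +0.960793;  D = +0.167117-0.946147i
d^2_{0,-1}: k∈[0..1] ⇒ -0.215024 +0.001710 = -0.213314;  D = -0.140722+0.160313i
d^2_{1,-1}: k∈[0..1] ⇒ +0.023487 -0.000062 = +0.023425;  D = +0.022345-0.007030i
d^2_{2,-1}: single k=0 term ⇒ -0.001396;  D = -0.001356-0.000333i
Y_2^{m'}(θ=2.7427,φ=6.1531) and Σ D·Y over m':
  (-0.0636-0.1636i)·(+0.0563+0.0150i)  (+0.1671-0.9461i)·(-0.2742-0.0359i)  (-0.1407+0.1603i)·(+0.4880+0.0000i)  (+0.0223-0.0070i)·(+0.2742-0.0359i)  (-0.0014-0.0003i)·(+0.0563-0.0150i)
Y_2^-1(R⁻¹ n̂) = -0.143769+0.318750i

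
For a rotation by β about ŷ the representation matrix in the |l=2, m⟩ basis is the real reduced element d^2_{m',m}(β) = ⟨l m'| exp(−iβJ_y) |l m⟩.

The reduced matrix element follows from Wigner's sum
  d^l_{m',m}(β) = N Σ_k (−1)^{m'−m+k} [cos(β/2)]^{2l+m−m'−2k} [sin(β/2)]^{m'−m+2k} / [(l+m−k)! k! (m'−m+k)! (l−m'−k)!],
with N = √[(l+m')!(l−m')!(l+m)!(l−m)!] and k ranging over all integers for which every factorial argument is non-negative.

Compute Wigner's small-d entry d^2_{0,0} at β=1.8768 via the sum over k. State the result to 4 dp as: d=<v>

d^2_{0,0}(β=1.8768) via Wigner's sum:
c=cos(1.8768/2)=0.591079, s=sin(1.8768/2)=0.806613; N=√[2·2·2·2]=4.000000
The bounds max(0,m−m')=0 and min(l+m,l−m')=2 give 3 terms
  k=0: (−1)^0·4.0000/(4)·0.5911^4·0.8066^0 = +0.122063
  k=1: (−1)^1·4.0000/(1)·0.5911^2·0.8066^2 = -0.909248
  k=2: (−1)^2·4.0000/(4)·0.5911^0·0.8066^4 = +0.423313
d^2_{0,0}(1.8768) = +0.122063 -0.909248 +0.423313 = -0.363872

d=-0.3639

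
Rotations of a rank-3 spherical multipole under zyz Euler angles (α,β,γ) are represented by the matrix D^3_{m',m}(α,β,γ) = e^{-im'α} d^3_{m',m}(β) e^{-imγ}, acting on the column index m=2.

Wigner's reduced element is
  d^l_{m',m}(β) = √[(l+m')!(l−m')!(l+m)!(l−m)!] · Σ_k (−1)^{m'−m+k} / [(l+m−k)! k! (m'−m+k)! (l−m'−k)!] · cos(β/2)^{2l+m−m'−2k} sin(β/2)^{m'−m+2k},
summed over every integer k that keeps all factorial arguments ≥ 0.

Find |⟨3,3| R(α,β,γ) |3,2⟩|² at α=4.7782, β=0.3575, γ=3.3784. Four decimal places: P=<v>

D^3_{3,2}(4.7782,0.3575,3.3784) = e^{-i·3·4.7782}·d^3_{3,2}(0.3575)·e^{-i·2·3.3784}. Compute d first:
With c≡cos(β/2)=0.984067 and s≡sin(β/2)=0.177800, N=[720·1·120·1]^{1/2}=293.938769
The bounds max(0,m−m')=0 and min(l+m,l−m')=0 give 1 term
  k=0: (−1)^1·293.9388/(120)·0.9841^5·0.1778^1 = -0.401910
d^3_{3,2}(0.3575) = -0.401910
|D^3_{3,2}|² = |d^3_{3,2}(β)|² = (-0.401910)² = 0.161532 (the z-rotation phases have unit modulus)

P=0.1615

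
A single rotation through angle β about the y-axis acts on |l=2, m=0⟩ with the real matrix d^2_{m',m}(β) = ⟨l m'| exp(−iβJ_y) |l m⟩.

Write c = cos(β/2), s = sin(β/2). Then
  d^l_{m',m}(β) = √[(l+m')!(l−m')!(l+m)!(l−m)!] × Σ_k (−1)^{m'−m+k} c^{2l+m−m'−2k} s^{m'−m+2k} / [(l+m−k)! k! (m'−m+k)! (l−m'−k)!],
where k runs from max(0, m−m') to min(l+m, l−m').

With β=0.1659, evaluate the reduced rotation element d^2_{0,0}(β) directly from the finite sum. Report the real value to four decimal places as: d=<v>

d=0.9591

d^2_{0,0}(β=0.1659) via Wigner's sum:
c=cos(0.1659/2)=0.996562, s=sin(0.1659/2)=0.082855; N=√[2·2·2·2]=4.000000
The bounds max(0,m−m')=0 and min(l+m,l−m')=2 give 3 terms
  k=0: (−1)^0·4.0000/(4)·0.9966^4·0.0829^0 = +0.986317
  k=1: (−1)^1·4.0000/(1)·0.9966^2·0.0829^2 = -0.027271
  k=2: (−1)^2·4.0000/(4)·0.9966^0·0.0829^4 = +0.000047
d^2_{0,0}(0.1659) = +0.986317 -0.027271 +0.000047 = +0.959093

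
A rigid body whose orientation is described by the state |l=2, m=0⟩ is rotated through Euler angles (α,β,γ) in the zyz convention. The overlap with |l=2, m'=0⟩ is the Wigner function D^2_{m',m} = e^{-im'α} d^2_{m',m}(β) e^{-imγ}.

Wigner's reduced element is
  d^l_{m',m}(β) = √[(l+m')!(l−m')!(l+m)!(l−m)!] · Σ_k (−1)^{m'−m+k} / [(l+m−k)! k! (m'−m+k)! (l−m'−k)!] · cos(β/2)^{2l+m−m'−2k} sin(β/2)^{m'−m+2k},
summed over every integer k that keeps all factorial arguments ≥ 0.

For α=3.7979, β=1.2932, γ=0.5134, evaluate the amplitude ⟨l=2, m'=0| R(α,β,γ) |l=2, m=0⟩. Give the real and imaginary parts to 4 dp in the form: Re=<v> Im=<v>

First d^2_{0,0}(β=1.2932), then the phase factors e^{-i(0)α} and e^{-i(0)γ}:
With c≡cos(β/2)=0.798137 and s≡sin(β/2)=0.602476, N=[2·2·2·2]^{1/2}=4.000000
Admissible k: 0..2 (factorial args all ≥0)
  k=0: (−1)^0·4.0000/(4)·0.7981^4·0.6025^0 = +0.405798
  k=1: (−1)^1·4.0000/(1)·0.7981^2·0.6025^2 = -0.924899
  k=2: (−1)^2·4.0000/(4)·0.7981^0·0.6025^4 = +0.131753
d^2_{0,0}(1.2932) = +0.405798 -0.924899 +0.131753 = -0.387349
Attach z-rotation phases: D = e^{-i(0)(3.7979)}·(-0.387349)·e^{-i(0)(0.5134)} = -0.387349+0.000000i

Re=-0.3873 Im=0.0000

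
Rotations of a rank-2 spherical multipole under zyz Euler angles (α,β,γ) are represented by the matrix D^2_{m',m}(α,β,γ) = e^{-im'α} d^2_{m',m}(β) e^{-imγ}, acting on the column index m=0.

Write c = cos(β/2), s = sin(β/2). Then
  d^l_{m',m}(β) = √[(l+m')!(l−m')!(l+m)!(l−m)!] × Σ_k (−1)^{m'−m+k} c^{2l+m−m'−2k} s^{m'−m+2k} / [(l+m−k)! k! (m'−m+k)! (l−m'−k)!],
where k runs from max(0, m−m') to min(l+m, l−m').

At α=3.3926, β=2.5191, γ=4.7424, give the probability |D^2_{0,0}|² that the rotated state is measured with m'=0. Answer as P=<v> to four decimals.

P=0.2402

Split into d^2_{0,0}(β=2.5191) × two z-phases.
With c≡cos(β/2)=0.306245 and s≡sin(β/2)=0.951953, N=[2·2·2·2]^{1/2}=4.000000
k: max(0,(0)−(0))=0 … min(2+(0),2−(0))=2
  k=0: (−1)^0·4.0000/(4)·0.3062^4·0.9520^0 = +0.008796
  k=1: (−1)^1·4.0000/(1)·0.3062^2·0.9520^2 = -0.339961
  k=2: (−1)^2·4.0000/(4)·0.3062^0·0.9520^4 = +0.821223
d^2_{0,0}(2.5191) = +0.008796 -0.339961 +0.821223 = +0.490058
|D^2_{0,0}|² = |d^2_{0,0}(β)|² = (+0.490058)² = 0.240157 (the z-rotation phases have unit modulus)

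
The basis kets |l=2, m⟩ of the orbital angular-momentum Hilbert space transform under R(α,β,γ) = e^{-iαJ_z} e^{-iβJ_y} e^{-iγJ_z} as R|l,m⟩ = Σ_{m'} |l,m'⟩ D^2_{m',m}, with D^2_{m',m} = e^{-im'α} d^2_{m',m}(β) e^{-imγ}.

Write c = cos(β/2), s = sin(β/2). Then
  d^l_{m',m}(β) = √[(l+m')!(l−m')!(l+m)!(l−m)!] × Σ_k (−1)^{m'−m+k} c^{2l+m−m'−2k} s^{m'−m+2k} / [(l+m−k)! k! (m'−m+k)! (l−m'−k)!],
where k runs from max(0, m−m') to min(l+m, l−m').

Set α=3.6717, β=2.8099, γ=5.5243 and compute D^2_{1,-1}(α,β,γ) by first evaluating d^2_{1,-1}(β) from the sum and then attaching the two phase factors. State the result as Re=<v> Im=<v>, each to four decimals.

Re=0.2410 Im=-0.8325

Split into d^2_{1,-1}(β=2.8099) × two z-phases.
c=cos(2.8099/2)=0.165087, s=sin(2.8099/2)=0.986279; N=√[6·1·1·6]=6.000000
k: max(0,(-1)−(1))=0 … min(2+(-1),2−(1))=1
  k=0: (−1)^2·6.0000/(2)·0.1651^2·0.9863^2 = +0.079533
  k=1: (−1)^3·6.0000/(6)·0.1651^0·0.9863^4 = -0.946235
d^2_{1,-1}(2.8099) = +0.079533 -0.946235 = -0.866702
Attach z-rotation phases: D = e^{-i(1)(3.6717)}·(-0.866702)·e^{-i(-1)(5.5243)} = +0.241020-0.832516i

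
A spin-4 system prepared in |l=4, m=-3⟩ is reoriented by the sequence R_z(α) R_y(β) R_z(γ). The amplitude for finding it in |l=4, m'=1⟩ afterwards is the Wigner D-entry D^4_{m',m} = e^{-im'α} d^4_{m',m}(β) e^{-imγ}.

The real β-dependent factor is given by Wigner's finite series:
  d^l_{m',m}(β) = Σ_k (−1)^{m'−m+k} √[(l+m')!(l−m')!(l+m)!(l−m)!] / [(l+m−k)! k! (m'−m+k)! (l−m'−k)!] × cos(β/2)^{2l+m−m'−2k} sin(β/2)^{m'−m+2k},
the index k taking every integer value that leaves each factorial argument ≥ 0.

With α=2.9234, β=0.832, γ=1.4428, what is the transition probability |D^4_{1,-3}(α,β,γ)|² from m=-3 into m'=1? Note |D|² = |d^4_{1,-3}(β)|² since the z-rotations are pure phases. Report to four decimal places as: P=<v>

D^4_{1,-3}(2.9234,0.832,1.4428) = e^{-i·1·2.9234}·d^4_{1,-3}(0.832)·e^{-i·-3·1.4428}. Compute d first:
With c≡cos(β/2)=0.914713 and s≡sin(β/2)=0.404105, N=[120·6·1·5040]^{1/2}=1904.940944
Admissible k: 0..1 (factorial args all ≥0)
  k=0: (−1)^4·1904.9409/(144)·0.9147^4·0.4041^4 = +0.246964
  k=1: (−1)^5·1904.9409/(240)·0.9147^2·0.4041^6 = -0.028920
d^4_{1,-3}(0.832) = +0.246964 -0.028920 = +0.218044
|D^4_{1,-3}|² = |d^4_{1,-3}(β)|² = (+0.218044)² = 0.047543 (the z-rotation phases have unit modulus)

P=0.0475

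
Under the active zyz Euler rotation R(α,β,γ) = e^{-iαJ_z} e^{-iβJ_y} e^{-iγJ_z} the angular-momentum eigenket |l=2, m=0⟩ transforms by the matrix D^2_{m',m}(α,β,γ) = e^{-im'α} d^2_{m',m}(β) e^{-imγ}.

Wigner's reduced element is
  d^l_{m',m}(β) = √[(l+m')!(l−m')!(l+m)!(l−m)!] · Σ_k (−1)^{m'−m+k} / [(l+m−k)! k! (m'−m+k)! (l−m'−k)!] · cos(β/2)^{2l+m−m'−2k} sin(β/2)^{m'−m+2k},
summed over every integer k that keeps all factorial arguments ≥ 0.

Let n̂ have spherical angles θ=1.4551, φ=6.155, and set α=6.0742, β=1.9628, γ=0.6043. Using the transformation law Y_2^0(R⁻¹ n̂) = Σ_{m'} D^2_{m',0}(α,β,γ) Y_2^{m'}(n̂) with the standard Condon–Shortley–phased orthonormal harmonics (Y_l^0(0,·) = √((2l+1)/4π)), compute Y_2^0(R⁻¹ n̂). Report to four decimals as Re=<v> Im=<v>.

Need the full column D^2_{m',0} for m'=−2..2 at α=6.0742, β=1.9628, γ=0.6043.
cos(β/2)=0.555859, sin(β/2)=0.831276
d^2_{-2,0}: single k=2 term ⇒ +0.522993;  D = +0.477971-0.212287i
d^2_{-1,0}: k∈[1..2] ⇒ +0.349716 -0.782126 = -0.432410;  D = -0.423002+0.089711i
d^2_{0,0}: k∈[0..2] ⇒ +0.095468 -0.854045 +0.477509 = -0.281067;  D = -0.281067+0.000000i
d^2_{1,0}: k∈[0..1] ⇒ -0.349716 +0.782126 = +0.432410;  D = +0.423002+0.089711i
d^2_{2,0}: single k=0 term ⇒ +0.522993;  D = +0.477971+0.212287i
Y_2^{m'}(θ=1.4551,φ=6.155) and Σ D·Y over m':
  (+0.4780-0.2123i)·(+0.3687+0.0966i)  (-0.4230+0.0897i)·(+0.0879+0.0113i)  (-0.2811+0.0000i)·(-0.3028+0.0000i)  (+0.4230+0.0897i)·(-0.0879+0.0113i)  (+0.4780+0.2123i)·(+0.3687-0.0966i)
Y_2^0(R⁻¹ n̂) = +0.402201+0.000000i

Re=0.4022 Im=0.0000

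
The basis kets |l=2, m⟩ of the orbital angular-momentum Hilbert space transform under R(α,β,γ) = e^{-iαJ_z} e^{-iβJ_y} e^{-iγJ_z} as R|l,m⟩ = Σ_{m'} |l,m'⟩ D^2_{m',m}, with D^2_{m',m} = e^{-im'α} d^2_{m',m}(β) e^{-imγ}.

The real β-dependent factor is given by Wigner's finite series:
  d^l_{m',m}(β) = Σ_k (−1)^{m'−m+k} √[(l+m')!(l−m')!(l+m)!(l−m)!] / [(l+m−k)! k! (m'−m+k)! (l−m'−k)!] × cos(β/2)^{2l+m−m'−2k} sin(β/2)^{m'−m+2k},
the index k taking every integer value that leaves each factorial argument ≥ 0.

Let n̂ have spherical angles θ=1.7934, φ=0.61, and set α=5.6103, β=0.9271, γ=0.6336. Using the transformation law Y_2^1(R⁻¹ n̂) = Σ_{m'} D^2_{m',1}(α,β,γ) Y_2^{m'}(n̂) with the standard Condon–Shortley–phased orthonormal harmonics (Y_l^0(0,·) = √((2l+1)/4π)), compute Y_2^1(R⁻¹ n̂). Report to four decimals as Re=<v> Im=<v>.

Re=-0.0571 Im=-0.0379

Need the full column D^2_{m',1} for m'=−2..2 at α=5.6103, β=0.9271, γ=0.6336.
cos(β/2)=0.894471, sin(β/2)=0.447126
d^2_{-2,1}: single k=3 term ⇒ +0.159914;  D = -0.063534-0.146751i
d^2_{-1,1}: k∈[2..3] ⇒ +0.479859 -0.039969 = +0.439891;  D = +0.114919-0.424614i
d^2_{0,1}: k∈[1..2] ⇒ +0.783798 -0.195854 = +0.587944;  D = +0.473825-0.348092i
d^2_{1,1}: k∈[0..1] ⇒ +0.640125 -0.479859 = +0.160266;  D = +0.160142+0.006294i
d^2_{2,1}: single k=0 term ⇒ -0.639969;  D = -0.484421-0.418206i
Y_2^{m'}(θ=1.7934,φ=0.61) and Σ D·Y over m':
  (-0.0635-0.1468i)·(+0.1263-0.3451i)  (+0.1149-0.4246i)·(-0.1363+0.0953i)  (+0.4738-0.3481i)·(-0.2693+0.0000i)  (+0.1601+0.0063i)·(+0.1363+0.0953i)  (-0.4844-0.4182i)·(+0.1263+0.3451i)
Y_2^1(R⁻¹ n̂) = -0.057081-0.037876i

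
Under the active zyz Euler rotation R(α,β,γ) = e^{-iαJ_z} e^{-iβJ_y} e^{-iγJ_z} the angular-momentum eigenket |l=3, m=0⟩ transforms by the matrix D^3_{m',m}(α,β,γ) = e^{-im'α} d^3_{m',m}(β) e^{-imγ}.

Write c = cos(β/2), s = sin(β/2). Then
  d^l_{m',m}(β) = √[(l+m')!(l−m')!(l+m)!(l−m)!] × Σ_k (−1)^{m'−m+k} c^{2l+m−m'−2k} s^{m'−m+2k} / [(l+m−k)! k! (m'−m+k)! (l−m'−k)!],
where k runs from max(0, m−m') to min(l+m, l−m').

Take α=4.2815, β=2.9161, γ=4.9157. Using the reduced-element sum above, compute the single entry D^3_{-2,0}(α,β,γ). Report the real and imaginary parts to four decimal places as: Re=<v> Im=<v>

Re=0.0434 Im=-0.0506

Split into d^3_{-2,0}(β=2.9161) × two z-phases.
Half-angle: c=0.112508, s=0.993651. N=√(1·120·6·6)=65.726707
k∈{2,3} keeps every argument non-negative
  k=2: (−1)^0·65.7267/(12)·0.1125^4·0.9937^2 = +0.000866
  k=3: (−1)^1·65.7267/(12)·0.1125^2·0.9937^4 = -0.067586
d^3_{-2,0}(2.9161) = +0.000866 -0.067586 = -0.066720
D = (-0.651089+0.759001i)·(-0.066720)·(+1.000000+0.000000i) = +0.043441-0.050641i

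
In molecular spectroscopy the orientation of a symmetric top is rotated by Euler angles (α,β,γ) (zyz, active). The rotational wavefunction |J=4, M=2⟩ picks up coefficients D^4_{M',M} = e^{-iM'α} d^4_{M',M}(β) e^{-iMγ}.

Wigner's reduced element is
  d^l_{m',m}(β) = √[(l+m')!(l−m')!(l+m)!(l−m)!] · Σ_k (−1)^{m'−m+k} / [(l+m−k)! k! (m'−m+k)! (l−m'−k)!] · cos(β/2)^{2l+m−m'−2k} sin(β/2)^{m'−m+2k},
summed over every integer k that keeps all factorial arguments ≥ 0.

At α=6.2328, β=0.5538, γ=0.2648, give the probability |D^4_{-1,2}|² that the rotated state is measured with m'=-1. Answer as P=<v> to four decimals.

D^4_{-1,2}(6.2328,0.5538,0.2648) = e^{-i·-1·6.2328}·d^4_{-1,2}(0.5538)·e^{-i·2·0.2648}. Compute d first:
Half-angle: c=0.961908, s=0.273375. N=√(6·120·720·2)=1018.233765
Admissible k: 3..5 (factorial args all ≥0)
  k=3: (−1)^0·1018.2338/(72)·0.9619^5·0.2734^3 = +0.237935
  k=4: (−1)^1·1018.2338/(48)·0.9619^3·0.2734^5 = -0.028827
  k=5: (−1)^2·1018.2338/(240)·0.9619^1·0.2734^7 = +0.000466
d^4_{-1,2}(0.5538) = +0.237935 -0.028827 +0.000466 = +0.209574
|D^4_{-1,2}|² = |d^4_{-1,2}(β)|² = (+0.209574)² = 0.043921 (the z-rotation phases have unit modulus)

P=0.0439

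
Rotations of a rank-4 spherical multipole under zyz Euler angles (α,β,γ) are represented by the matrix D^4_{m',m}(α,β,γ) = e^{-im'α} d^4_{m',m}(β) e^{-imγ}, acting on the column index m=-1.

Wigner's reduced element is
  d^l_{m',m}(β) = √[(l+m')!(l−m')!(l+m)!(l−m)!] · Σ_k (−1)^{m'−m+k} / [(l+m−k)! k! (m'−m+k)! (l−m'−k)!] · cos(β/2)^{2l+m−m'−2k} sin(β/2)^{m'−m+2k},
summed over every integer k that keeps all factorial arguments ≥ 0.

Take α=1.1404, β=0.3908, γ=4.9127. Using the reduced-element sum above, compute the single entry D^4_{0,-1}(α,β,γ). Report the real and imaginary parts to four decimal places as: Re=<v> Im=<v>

First d^4_{0,-1}(β=0.3908), then the phase factors e^{-i(0)α} and e^{-i(-1)γ}:
c=cos(0.3908/2)=0.980970, s=sin(0.3908/2)=0.194159; N=√[24·24·6·120]=643.987578
k: max(0,(-1)−(0))=0 … min(4+(-1),4−(0))=3
  k=0: (−1)^1·643.9876/(144)·0.9810^7·0.1942^1 = -0.759037
  k=1: (−1)^2·643.9876/(24)·0.9810^5·0.1942^3 = +0.178409
  k=2: (−1)^3·643.9876/(24)·0.9810^3·0.1942^5 = -0.006989
  k=3: (−1)^4·643.9876/(144)·0.9810^1·0.1942^7 = +0.000046
d^4_{0,-1}(0.3908) = -0.759037 +0.178409 -0.006989 +0.000046 = -0.587571
Attach z-rotation phases: D = e^{-i(0)(1.1404)}·(-0.587571)·e^{-i(-1)(4.9127)} = -0.116911+0.575822i

Re=-0.1169 Im=0.5758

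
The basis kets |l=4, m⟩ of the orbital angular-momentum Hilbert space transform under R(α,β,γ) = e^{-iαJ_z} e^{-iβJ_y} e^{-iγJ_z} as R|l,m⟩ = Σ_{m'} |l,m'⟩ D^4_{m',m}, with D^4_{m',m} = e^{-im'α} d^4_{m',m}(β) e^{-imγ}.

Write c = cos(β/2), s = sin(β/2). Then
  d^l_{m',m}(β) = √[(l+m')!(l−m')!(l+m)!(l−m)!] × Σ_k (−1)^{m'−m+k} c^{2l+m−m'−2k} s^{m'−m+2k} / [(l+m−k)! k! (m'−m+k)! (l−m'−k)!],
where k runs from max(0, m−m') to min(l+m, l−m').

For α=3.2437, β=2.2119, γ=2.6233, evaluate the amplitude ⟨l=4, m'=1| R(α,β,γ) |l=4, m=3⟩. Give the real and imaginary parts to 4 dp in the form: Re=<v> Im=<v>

Split into d^4_{1,3}(β=2.2119) × two z-phases.
Half-angle: c=0.448285, s=0.893890. N=√(120·6·5040·1)=1904.940944
Admissible k: 2..3 (factorial args all ≥0)
  k=2: (−1)^0·1904.9409/(240)·0.4483^6·0.8939^2 = +0.051471
  k=3: (−1)^1·1904.9409/(144)·0.4483^4·0.8939^4 = -0.341095
d^4_{1,3}(2.2119) = +0.051471 -0.341095 = -0.289623
Attach z-rotation phases: D = e^{-i(1)(3.2437)}·(-0.289623)·e^{-i(3)(2.6233)} = -0.034104-0.287608i

Re=-0.0341 Im=-0.2876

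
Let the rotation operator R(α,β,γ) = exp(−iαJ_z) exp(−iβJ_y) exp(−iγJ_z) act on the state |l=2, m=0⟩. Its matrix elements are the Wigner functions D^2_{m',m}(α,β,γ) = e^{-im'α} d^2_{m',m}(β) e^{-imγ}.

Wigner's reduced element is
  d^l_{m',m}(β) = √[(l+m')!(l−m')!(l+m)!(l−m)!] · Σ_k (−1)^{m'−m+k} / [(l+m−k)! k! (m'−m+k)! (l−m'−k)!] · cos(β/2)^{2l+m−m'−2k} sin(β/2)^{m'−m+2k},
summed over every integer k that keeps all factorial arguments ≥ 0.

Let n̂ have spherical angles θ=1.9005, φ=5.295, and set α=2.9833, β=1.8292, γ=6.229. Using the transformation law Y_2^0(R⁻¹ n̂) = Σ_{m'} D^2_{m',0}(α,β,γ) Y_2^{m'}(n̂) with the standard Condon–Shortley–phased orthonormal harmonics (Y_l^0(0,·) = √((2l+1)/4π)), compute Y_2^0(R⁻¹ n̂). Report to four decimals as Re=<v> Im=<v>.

Need the full column D^2_{m',0} for m'=−2..2 at α=2.9833, β=1.8292, γ=6.229.
cos(β/2)=0.610108, sin(β/2)=0.792319
d^2_{-2,0}: single k=2 term ⇒ +0.572385;  D = +0.543940-0.178197i
d^2_{-1,0}: k∈[1..2] ⇒ +0.440752 -0.743330 = -0.302577;  D = +0.298795-0.047696i
d^2_{0,0}: k∈[0..2] ⇒ +0.138556 -0.934701 +0.394094 = -0.402051;  D = -0.402051+0.000000i
d^2_{1,0}: k∈[0..1] ⇒ -0.440752 +0.743330 = +0.302577;  D = -0.298795-0.047696i
d^2_{2,0}: single k=0 term ⇒ +0.572385;  D = +0.543940+0.178197i
Y_2^{m'}(θ=1.9005,φ=5.295) and Σ D·Y over m':
  (+0.5439-0.1782i)·(-0.1364+0.3177i)  (+0.2988-0.0477i)·(-0.1302-0.1976i)  (-0.4021+0.0000i)·(-0.2162+0.0000i)  (-0.2988-0.0477i)·(+0.1302-0.1976i)  (+0.5439+0.1782i)·(-0.1364-0.3177i)
Y_2^0(R⁻¹ n̂) = -0.044912+0.000000i

Re=-0.0449 Im=0.0000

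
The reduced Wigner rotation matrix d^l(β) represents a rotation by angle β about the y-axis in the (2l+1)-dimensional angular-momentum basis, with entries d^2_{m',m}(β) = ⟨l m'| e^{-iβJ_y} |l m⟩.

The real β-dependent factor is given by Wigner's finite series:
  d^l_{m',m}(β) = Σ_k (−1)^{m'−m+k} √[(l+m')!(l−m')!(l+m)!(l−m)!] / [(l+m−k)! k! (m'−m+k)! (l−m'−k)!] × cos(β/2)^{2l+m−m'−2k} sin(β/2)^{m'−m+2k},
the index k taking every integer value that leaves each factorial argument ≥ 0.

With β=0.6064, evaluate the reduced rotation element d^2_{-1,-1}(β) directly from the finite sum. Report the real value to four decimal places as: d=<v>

d^2_{-1,-1}(β=0.6064) via Wigner's sum:
With c≡cos(β/2)=0.954386 and s≡sin(β/2)=0.298576, N=[1·6·1·6]^{1/2}=6.000000
The bounds max(0,m−m')=0 and min(l+m,l−m')=1 give 2 terms
  k=0: (−1)^0·6.0000/(6)·0.9544^4·0.2986^0 = +0.829652
  k=1: (−1)^1·6.0000/(2)·0.9544^2·0.2986^2 = -0.243601
d^2_{-1,-1}(0.6064) = +0.829652 -0.243601 = +0.586052

d=0.5861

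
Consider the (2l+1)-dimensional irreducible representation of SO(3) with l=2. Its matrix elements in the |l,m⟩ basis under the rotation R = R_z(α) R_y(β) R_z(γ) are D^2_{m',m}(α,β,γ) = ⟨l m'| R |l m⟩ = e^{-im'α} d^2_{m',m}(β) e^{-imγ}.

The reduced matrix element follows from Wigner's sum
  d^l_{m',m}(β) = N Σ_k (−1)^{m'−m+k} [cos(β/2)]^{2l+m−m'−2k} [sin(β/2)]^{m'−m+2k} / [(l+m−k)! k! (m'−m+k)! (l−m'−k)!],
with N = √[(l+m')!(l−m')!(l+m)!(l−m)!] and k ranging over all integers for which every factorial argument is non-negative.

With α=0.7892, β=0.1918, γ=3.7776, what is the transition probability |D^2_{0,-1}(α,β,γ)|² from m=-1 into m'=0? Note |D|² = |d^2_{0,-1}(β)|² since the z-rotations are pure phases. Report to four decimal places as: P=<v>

P=0.0525

D^2_{0,-1}(0.7892,0.1918,3.7776) = e^{-i·0·0.7892}·d^2_{0,-1}(0.1918)·e^{-i·-1·3.7776}. Compute d first:
Half-angle: c=0.995405, s=0.095753. N=√(2·2·1·6)=4.898979
k: max(0,(-1)−(0))=0 … min(2+(-1),2−(0))=1
  k=0: (−1)^1·4.8990/(2)·0.9954^3·0.0958^1 = -0.231328
  k=1: (−1)^2·4.8990/(2)·0.9954^1·0.0958^3 = +0.002141
d^2_{0,-1}(0.1918) = -0.231328 +0.002141 = -0.229187
|D^2_{0,-1}|² = |d^2_{0,-1}(β)|² = (-0.229187)² = 0.052527 (the z-rotation phases have unit modulus)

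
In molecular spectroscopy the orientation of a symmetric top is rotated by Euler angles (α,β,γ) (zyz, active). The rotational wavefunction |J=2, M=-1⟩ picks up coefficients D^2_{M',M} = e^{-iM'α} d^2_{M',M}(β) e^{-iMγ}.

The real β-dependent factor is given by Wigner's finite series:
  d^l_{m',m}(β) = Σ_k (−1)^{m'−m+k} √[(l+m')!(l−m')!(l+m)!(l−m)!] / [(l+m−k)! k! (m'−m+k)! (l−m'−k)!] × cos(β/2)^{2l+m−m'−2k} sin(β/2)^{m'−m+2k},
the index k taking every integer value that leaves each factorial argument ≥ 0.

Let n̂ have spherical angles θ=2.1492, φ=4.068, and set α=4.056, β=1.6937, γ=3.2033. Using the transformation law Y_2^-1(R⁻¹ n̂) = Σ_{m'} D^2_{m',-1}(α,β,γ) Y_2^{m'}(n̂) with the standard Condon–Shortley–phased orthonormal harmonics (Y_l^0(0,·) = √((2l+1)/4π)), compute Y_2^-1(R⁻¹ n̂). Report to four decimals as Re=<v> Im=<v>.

Re=-0.3050 Im=-0.0119

Need the full column D^2_{m',-1} for m'=−2..2 at α=4.056, β=1.6937, γ=3.2033.
cos(β/2)=0.662346, sin(β/2)=0.749198
d^2_{-2,-1}: single k=1 term ⇒ +0.435394;  D = +0.136847-0.413329i
d^2_{-1,-1}: k∈[0..1] ⇒ +0.192460 -0.738728 = -0.546268;  D = -0.306044-0.452488i
d^2_{0,-1}: k∈[0..1] ⇒ -0.533246 +0.682260 = +0.149014;  D = -0.148731-0.009189i
d^2_{1,-1}: k∈[0..1] ⇒ +0.738728 -0.315055 = +0.423673;  D = +0.278757-0.319051i
d^2_{2,-1}: single k=0 term ⇒ -0.557063;  D = -0.108657-0.546364i
Y_2^{m'}(θ=2.1492,φ=4.068) and Σ D·Y over m':
  (+0.1368-0.4133i)·(-0.0754-0.2601i)  (-0.3060-0.4525i)·(+0.2124-0.2827i)  (-0.1487-0.0092i)·(-0.0326+0.0000i)  (+0.2788-0.3191i)·(-0.2124-0.2827i)  (-0.1087-0.5464i)·(-0.0754+0.2601i)
Y_2^-1(R⁻¹ n̂) = -0.305036-0.011863i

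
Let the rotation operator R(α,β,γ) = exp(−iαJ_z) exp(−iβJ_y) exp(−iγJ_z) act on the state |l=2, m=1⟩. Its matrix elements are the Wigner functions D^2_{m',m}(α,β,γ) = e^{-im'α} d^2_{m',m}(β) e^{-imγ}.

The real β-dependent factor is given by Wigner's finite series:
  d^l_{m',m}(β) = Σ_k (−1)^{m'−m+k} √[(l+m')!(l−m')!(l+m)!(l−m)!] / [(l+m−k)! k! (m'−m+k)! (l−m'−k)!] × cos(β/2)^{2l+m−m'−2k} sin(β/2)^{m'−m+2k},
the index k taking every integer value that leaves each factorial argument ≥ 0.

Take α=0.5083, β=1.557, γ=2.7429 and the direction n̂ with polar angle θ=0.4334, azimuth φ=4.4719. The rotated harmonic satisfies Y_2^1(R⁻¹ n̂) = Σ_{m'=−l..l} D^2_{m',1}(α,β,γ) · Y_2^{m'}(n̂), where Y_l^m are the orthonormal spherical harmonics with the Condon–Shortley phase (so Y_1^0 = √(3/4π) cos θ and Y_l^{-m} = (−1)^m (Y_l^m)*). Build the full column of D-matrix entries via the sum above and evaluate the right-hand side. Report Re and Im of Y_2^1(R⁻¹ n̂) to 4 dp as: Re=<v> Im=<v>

Re=0.1521 Im=0.1346

Need the full column D^2_{m',1} for m'=−2..2 at α=0.5083, β=1.557, γ=2.7429.
cos(β/2)=0.711968, sin(β/2)=0.702212
d^2_{-2,1}: single k=3 term ⇒ +0.493055;  D = -0.076363-0.487106i
d^2_{-1,1}: k∈[2..3] ⇒ +0.749857 -0.243150 = +0.506708;  D = -0.312191-0.399110i
d^2_{0,1}: k∈[1..2] ⇒ +0.620762 -0.603867 = +0.016895;  D = -0.015570-0.006559i
d^2_{1,1}: k∈[0..1] ⇒ +0.256946 -0.749857 = -0.492912;  D = +0.489954-0.053919i
d^2_{2,1}: single k=0 term ⇒ -0.506850;  D = +0.413129-0.293634i
Y_2^{m'}(θ=0.4334,φ=4.4719) and Σ D·Y over m':
  (-0.0764-0.4871i)·(-0.0604-0.0315i)  (-0.3122-0.3991i)·(-0.0701+0.2860i)  (-0.0156-0.0066i)·(+0.4639+0.0000i)  (+0.4900-0.0539i)·(+0.0701+0.2860i)  (+0.4131-0.2936i)·(-0.0604+0.0315i)
Y_2^1(R⁻¹ n̂) = +0.152146+0.134581i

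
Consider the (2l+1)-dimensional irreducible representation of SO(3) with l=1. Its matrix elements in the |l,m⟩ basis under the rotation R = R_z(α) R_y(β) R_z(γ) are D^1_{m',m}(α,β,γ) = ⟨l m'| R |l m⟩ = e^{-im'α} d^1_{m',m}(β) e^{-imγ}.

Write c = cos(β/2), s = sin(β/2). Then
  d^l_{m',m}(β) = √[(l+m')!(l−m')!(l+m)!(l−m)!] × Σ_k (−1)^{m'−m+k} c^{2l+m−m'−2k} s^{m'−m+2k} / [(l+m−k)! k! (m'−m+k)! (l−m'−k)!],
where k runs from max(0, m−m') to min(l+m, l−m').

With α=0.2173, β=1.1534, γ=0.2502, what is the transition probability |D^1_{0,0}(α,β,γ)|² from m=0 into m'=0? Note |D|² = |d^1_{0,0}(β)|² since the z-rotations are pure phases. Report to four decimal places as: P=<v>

P=0.1643

Split into d^1_{0,0}(β=1.1534) × two z-phases.
c=cos(1.1534/2)=0.838267, s=sin(1.1534/2)=0.545261; N=√[1·1·1·1]=1.000000
Admissible k: 0..1 (factorial args all ≥0)
  k=0: (−1)^0·1.0000/(1)·0.8383^2·0.5453^0 = +0.702691
  k=1: (−1)^1·1.0000/(1)·0.8383^0·0.5453^2 = -0.297309
d^1_{0,0}(1.1534) = +0.702691 -0.297309 = +0.405382
|D^1_{0,0}|² = |d^1_{0,0}(β)|² = (+0.405382)² = 0.164334 (the z-rotation phases have unit modulus)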